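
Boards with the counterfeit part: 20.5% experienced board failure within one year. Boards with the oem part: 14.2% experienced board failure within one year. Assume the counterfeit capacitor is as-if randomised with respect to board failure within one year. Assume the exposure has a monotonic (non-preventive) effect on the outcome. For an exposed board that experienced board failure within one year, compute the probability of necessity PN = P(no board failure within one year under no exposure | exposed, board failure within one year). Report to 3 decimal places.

PN ≈ 0.307

p₁ = 0.205, p₀ = 0.142.
Under exogeneity and monotonicity, PN = (p₁ − p₀) / p₁.
PN = (0.205 − 0.142) / 0.205 = 0.063 / 0.205 ≈ 0.3073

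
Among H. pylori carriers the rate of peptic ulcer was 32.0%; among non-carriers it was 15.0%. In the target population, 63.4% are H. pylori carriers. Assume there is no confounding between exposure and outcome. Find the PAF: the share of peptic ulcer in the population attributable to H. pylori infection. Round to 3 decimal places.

PAF ≈ 0.418

p₁ = 0.32, p₀ = 0.15.
Overall risk P(Y=1) = π·p₁ + (1−π)·p₀ = 0.634×0.32 + 0.366×0.15 = 0.25778.
Under exogeneity, PAF = [P(Y=1) − p₀] / P(Y=1).
PAF = (0.25778 − 0.15) / 0.25778 ≈ 0.4181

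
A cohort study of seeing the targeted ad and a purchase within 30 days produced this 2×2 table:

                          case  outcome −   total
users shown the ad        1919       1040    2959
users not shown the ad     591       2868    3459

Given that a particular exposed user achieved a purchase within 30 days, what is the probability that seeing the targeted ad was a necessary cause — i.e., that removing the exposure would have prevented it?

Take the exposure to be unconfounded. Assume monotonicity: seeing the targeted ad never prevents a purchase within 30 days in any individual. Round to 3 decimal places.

PN ≈ 0.737

p₁ = P(outcome | exposed) = 1919/2959 = 0.64853
p₀ = P(outcome | unexposed) = 591/3459 = 0.17086
Under exogeneity and monotonicity, PN = (p₁ − p₀)/p₁.
PN = (0.64853 − 0.17086) / 0.64853 ≈ 0.7365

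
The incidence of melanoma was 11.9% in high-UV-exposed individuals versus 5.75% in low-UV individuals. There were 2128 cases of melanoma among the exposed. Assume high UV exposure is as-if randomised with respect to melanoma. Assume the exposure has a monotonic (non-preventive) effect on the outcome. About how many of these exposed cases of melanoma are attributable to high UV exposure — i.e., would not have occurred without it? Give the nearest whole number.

about 1100 cases

p₁ = 0.119, p₀ = 0.0575.
PN = (p₁ − p₀)/p₁ = (0.119 − 0.0575) / 0.119 ≈ 0.51681.
Attributable cases ≈ PN × (exposed cases) = 0.51681 × 2128 ≈ 1099.76.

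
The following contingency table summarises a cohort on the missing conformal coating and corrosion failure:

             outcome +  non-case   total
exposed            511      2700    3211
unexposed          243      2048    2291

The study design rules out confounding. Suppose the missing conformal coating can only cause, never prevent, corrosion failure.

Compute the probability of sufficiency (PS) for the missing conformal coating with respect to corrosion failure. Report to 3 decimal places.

p₁ = P(outcome | exposed) = 511/3211 = 0.15914
p₀ = P(outcome | unexposed) = 243/2291 = 0.10607
Under exogeneity and monotonicity, PS = (p₁ − p₀)/(1 − p₀).
PS = (0.15914 − 0.10607) / 0.89393 ≈ 0.0594

PS ≈ 0.059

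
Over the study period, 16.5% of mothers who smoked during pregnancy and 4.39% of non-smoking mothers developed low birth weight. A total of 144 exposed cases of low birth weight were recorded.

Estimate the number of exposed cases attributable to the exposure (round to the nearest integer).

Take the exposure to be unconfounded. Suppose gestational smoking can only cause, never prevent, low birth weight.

p₁ = 0.165, p₀ = 0.0439.
PN = (p₁ − p₀)/p₁ = (0.165 − 0.0439) / 0.165 ≈ 0.73394.
Attributable cases ≈ PN × (exposed cases) = 0.73394 × 144 ≈ 105.69.

about 106 cases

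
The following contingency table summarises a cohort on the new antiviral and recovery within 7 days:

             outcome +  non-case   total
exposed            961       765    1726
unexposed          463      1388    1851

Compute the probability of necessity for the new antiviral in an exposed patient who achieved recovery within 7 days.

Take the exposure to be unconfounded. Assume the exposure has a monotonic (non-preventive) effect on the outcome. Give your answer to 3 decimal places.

PN ≈ 0.551

p₁ = P(outcome | exposed) = 961/1726 = 0.55678
p₀ = P(outcome | unexposed) = 463/1851 = 0.25014
Under exogeneity and monotonicity, PN = (p₁ − p₀)/p₁.
PN = (0.55678 − 0.25014) / 0.55678 ≈ 0.5507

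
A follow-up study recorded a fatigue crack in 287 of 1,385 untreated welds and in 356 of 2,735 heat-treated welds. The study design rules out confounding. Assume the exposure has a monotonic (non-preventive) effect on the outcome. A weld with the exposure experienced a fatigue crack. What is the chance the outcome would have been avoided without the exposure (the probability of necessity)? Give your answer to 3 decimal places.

PN ≈ 0.372

p₁ = P(outcome | exposed) = 287/1385 = 0.20722
p₀ = P(outcome | unexposed) = 356/2735 = 0.13016
Under exogeneity and monotonicity, PN = (p₁ − p₀) / p₁.
PN = (0.20722 − 0.13016) / 0.20722 = 0.077056 / 0.20722 ≈ 0.3719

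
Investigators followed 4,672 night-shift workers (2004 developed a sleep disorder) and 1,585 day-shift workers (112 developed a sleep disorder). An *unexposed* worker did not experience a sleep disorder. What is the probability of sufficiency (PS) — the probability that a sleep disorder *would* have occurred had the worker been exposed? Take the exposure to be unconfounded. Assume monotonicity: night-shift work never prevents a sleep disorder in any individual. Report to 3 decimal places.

p₁ = P(outcome | exposed) = 2004/4672 = 0.42894
p₀ = P(outcome | unexposed) = 112/1585 = 0.070662
Under exogeneity and monotonicity, PS = (p₁ − p₀) / (1 − p₀).
PS = (0.42894 − 0.070662) / (1 − 0.070662) = 0.35828 / 0.92934 ≈ 0.3855

PS ≈ 0.386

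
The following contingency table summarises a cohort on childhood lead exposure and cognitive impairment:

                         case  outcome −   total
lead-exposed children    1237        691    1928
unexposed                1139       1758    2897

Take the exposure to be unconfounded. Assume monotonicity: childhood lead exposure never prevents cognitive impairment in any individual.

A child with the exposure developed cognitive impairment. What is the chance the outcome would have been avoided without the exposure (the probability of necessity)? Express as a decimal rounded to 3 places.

p₁ = P(outcome | exposed) = 1237/1928 = 0.6416
p₀ = P(outcome | unexposed) = 1139/2897 = 0.39317
Under exogeneity and monotonicity, PN = (p₁ − p₀)/p₁.
PN = (0.6416 − 0.39317) / 0.6416 ≈ 0.3872

PN ≈ 0.387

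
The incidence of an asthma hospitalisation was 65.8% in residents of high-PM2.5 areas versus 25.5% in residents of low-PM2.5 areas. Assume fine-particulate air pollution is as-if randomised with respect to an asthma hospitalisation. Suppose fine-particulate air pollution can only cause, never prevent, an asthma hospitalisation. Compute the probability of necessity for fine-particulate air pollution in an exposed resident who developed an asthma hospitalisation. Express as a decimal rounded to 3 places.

PN ≈ 0.612

p₁ = 0.658, p₀ = 0.255.
Under exogeneity and monotonicity, PN = (p₁ − p₀) / p₁.
PN = (0.658 − 0.255) / 0.658 = 0.403 / 0.658 ≈ 0.6125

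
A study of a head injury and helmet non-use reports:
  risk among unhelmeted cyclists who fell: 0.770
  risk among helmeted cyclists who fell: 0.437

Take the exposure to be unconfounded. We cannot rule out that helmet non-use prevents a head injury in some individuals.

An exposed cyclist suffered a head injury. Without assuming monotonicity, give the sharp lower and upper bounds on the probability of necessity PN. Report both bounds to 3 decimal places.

Let p₁ = 0.77, p₀ = 0.437.
Under exogeneity alone the bounds on PN are max{0,(p₁−p₀)/p₁} ≤ PN ≤ min{1,(1−p₀)/p₁}.
  lower = (p₁ − p₀)/p₁ = 0.333 / 0.77 ≈ 0.4325
  upper = min{1, (1 − p₀)/p₁} = 0.563 / 0.77 ≈ 0.7312

0.432 ≤ PN ≤ 0.731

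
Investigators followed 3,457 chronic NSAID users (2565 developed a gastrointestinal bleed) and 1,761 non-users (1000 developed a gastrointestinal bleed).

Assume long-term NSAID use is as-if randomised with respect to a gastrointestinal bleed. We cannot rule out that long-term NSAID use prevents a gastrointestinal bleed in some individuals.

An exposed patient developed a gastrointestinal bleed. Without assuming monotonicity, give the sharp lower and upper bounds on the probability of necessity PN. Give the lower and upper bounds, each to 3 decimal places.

0.235 ≤ PN ≤ 0.582

p₁ = P(outcome | exposed) = 2565/3457 = 0.74197
p₀ = P(outcome | unexposed) = 1000/1761 = 0.56786
Under exogeneity alone the bounds on PN are max{0,(p₁−p₀)/p₁} ≤ PN ≤ min{1,(1−p₀)/p₁}.
  lower = (p₁ − p₀)/p₁ = 0.17411 / 0.74197 ≈ 0.2347
  upper = min{1, (1 − p₀)/p₁} = 0.43214 / 0.74197 ≈ 0.5824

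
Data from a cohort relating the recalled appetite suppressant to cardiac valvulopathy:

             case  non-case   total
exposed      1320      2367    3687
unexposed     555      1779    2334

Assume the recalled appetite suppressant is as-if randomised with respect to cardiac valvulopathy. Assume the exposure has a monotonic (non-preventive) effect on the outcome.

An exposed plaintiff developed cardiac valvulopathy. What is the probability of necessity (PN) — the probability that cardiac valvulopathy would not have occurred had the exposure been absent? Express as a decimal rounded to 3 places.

PN ≈ 0.336

p₁ = P(outcome | exposed) = 1320/3687 = 0.35801
p₀ = P(outcome | unexposed) = 555/2334 = 0.23779
Under exogeneity and monotonicity, PN = (p₁ − p₀)/p₁.
PN = (0.35801 − 0.23779) / 0.35801 ≈ 0.3358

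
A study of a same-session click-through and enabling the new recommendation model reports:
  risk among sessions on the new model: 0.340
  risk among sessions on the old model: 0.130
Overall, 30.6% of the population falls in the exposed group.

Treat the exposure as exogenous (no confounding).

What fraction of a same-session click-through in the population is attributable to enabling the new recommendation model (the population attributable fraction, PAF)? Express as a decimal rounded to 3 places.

PAF ≈ 0.331

Let p₁ = 0.34, p₀ = 0.13.
Overall risk P(Y=1) = π·p₁ + (1−π)·p₀ = 0.306×0.34 + 0.694×0.13 = 0.19426.
Under exogeneity, PAF = [P(Y=1) − p₀] / P(Y=1).
PAF = (0.19426 − 0.13) / 0.19426 ≈ 0.3308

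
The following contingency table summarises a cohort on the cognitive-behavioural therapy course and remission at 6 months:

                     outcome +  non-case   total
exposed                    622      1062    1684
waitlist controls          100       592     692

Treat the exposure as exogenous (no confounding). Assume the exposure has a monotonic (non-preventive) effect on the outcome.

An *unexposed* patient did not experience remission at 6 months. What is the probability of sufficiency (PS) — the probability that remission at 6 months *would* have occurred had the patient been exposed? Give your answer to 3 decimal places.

PS ≈ 0.263

p₁ = P(outcome | exposed) = 622/1684 = 0.36936
p₀ = P(outcome | unexposed) = 100/692 = 0.14451
Under exogeneity and monotonicity, PS = (p₁ − p₀) / (1 − p₀).
PS = (0.36936 − 0.14451) / (1 − 0.14451) = 0.22485 / 0.85549 ≈ 0.2628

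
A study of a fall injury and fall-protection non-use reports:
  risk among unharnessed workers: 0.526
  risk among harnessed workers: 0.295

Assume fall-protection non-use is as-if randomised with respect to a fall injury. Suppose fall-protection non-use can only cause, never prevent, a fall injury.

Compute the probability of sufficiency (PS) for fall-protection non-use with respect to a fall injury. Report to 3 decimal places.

PS ≈ 0.328

Let p₁ = 0.526, p₀ = 0.295.
Under exogeneity and monotonicity, PS = (p₁ − p₀) / (1 − p₀).
PS = (0.526 − 0.295) / (1 − 0.295) = 0.231 / 0.705 ≈ 0.3277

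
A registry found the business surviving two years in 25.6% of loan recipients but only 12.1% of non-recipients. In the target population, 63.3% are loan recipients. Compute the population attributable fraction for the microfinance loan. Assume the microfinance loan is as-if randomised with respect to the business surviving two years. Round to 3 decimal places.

PAF ≈ 0.414

p₁ = 0.256, p₀ = 0.121.
Overall risk P(Y=1) = π·p₁ + (1−π)·p₀ = 0.633×0.256 + 0.367×0.121 = 0.20645.
Under exogeneity, PAF = [P(Y=1) − p₀] / P(Y=1).
PAF = (0.20645 − 0.121) / 0.20645 ≈ 0.4139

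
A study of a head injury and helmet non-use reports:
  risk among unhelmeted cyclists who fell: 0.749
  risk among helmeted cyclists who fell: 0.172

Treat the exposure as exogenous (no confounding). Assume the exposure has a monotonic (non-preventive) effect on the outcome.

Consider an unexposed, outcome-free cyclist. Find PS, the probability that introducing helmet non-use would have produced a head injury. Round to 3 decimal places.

Let p₁ = 0.749, p₀ = 0.172.
Under exogeneity and monotonicity, PS = (p₁ − p₀) / (1 − p₀).
PS = (0.749 − 0.172) / (1 − 0.172) = 0.577 / 0.828 ≈ 0.6969

PS ≈ 0.697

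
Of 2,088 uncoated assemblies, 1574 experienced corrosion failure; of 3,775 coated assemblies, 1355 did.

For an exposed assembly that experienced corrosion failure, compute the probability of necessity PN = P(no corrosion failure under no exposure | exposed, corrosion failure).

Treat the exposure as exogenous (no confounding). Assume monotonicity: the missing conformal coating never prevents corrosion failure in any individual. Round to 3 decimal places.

PN ≈ 0.524

p₁ = P(outcome | exposed) = 1574/2088 = 0.75383
p₀ = P(outcome | unexposed) = 1355/3775 = 0.35894
Under exogeneity and monotonicity, PN = (p₁ − p₀) / p₁.
PN = (0.75383 − 0.35894) / 0.75383 = 0.39489 / 0.75383 ≈ 0.5238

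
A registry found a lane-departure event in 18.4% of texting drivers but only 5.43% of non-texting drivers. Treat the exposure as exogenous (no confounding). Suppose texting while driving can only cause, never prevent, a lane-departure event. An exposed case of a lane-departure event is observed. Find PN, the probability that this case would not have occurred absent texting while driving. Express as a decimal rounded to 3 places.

p₁ = 0.184, p₀ = 0.0543.
Under exogeneity and monotonicity, PN = (p₁ − p₀) / p₁.
PN = (0.184 − 0.0543) / 0.184 = 0.1297 / 0.184 ≈ 0.7049

PN ≈ 0.705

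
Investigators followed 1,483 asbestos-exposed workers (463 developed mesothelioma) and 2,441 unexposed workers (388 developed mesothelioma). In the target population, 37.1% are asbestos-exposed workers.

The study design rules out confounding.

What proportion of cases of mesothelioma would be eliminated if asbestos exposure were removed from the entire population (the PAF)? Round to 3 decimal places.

p₁ = P(outcome | exposed) = 463/1483 = 0.3122
p₀ = P(outcome | unexposed) = 388/2441 = 0.15895
Overall risk P(Y=1) = π·p₁ + (1−π)·p₀ = 0.371×0.3122 + 0.629×0.15895 = 0.21581.
Under exogeneity, PAF = [P(Y=1) − p₀] / P(Y=1).
PAF = (0.21581 − 0.15895) / 0.21581 ≈ 0.2635

PAF ≈ 0.263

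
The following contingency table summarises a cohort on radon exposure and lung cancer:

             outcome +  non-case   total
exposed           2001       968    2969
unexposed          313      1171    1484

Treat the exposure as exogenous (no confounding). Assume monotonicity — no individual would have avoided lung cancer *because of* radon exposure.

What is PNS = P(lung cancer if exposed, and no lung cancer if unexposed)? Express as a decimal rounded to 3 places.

p₁ = P(outcome | exposed) = 2001/2969 = 0.67396
p₀ = P(outcome | unexposed) = 313/1484 = 0.21092
Under exogeneity and monotonicity, PNS = p₁ − p₀.
PNS = 0.67396 − 0.21092 = 0.46305

PNS ≈ 0.463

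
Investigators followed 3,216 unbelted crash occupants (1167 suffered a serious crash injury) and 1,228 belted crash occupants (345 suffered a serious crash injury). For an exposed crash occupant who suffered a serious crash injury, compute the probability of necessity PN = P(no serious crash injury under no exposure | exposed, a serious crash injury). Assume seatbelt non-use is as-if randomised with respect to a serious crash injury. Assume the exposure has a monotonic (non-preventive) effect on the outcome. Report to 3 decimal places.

p₁ = P(outcome | exposed) = 1167/3216 = 0.36287
p₀ = P(outcome | unexposed) = 345/1228 = 0.28094
Under exogeneity and monotonicity, PN = (p₁ − p₀) / p₁.
PN = (0.36287 − 0.28094) / 0.36287 = 0.081929 / 0.36287 ≈ 0.2258

PN ≈ 0.226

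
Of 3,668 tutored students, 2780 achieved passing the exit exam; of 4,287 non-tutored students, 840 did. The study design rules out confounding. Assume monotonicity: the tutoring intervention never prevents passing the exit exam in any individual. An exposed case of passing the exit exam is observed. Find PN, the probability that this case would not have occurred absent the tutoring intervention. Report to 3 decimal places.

p₁ = P(outcome | exposed) = 2780/3668 = 0.75791
p₀ = P(outcome | unexposed) = 840/4287 = 0.19594
Under exogeneity and monotonicity, PN = (p₁ − p₀) / p₁.
PN = (0.75791 − 0.19594) / 0.75791 = 0.56196 / 0.75791 ≈ 0.7415

PN ≈ 0.741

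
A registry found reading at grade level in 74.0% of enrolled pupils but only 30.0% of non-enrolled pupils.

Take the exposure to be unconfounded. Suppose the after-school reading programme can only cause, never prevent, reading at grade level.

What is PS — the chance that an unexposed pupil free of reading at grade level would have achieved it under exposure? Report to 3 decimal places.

p₁ = 0.74, p₀ = 0.3.
Under exogeneity and monotonicity, PS = (p₁ − p₀) / (1 − p₀).
PS = (0.74 − 0.3) / (1 − 0.3) = 0.44 / 0.7 ≈ 0.6286

PS ≈ 0.629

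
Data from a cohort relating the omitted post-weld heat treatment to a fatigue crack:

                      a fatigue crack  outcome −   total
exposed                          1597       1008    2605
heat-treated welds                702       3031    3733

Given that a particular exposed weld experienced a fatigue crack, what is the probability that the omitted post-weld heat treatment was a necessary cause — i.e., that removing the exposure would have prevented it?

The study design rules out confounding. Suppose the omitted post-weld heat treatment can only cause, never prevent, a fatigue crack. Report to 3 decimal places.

PN ≈ 0.693

p₁ = P(outcome | exposed) = 1597/2605 = 0.61305
p₀ = P(outcome | unexposed) = 702/3733 = 0.18805
Under exogeneity and monotonicity, PN = (p₁ − p₀)/p₁.
PN = (0.61305 − 0.18805) / 0.61305 ≈ 0.6933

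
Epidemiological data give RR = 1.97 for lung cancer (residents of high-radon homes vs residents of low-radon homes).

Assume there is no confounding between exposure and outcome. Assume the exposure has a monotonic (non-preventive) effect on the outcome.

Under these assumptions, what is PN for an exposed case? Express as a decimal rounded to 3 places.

PN ≈ 0.492

Under exogeneity and monotonicity, PN = (RR − 1) / RR = 1 − 1/RR.
PN = (1.97 − 1) / 1.97 = 0.97 / 1.97 ≈ 0.4924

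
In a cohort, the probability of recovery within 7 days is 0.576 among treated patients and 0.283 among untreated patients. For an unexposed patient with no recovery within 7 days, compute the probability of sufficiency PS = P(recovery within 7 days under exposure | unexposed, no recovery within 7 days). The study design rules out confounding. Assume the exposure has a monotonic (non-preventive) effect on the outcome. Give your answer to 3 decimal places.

PS ≈ 0.409

Let p₁ = 0.576, p₀ = 0.283.
Under exogeneity and monotonicity, PS = (p₁ − p₀) / (1 − p₀).
PS = (0.576 − 0.283) / (1 − 0.283) = 0.293 / 0.717 ≈ 0.4086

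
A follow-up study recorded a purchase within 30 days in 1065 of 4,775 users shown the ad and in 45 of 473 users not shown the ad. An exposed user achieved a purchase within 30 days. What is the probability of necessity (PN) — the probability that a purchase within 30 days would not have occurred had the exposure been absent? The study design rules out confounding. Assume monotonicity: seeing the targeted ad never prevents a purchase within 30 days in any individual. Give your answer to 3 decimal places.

PN ≈ 0.573

p₁ = P(outcome | exposed) = 1065/4775 = 0.22304
p₀ = P(outcome | unexposed) = 45/473 = 0.095137
Under exogeneity and monotonicity, PN = (p₁ − p₀) / p₁.
PN = (0.22304 − 0.095137) / 0.22304 = 0.1279 / 0.22304 ≈ 0.5734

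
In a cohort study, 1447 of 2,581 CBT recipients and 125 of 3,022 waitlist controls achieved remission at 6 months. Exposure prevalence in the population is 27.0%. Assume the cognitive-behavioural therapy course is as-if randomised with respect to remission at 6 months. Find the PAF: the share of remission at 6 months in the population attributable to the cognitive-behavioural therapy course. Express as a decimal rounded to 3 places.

p₁ = P(outcome | exposed) = 1447/2581 = 0.56064
p₀ = P(outcome | unexposed) = 125/3022 = 0.041363
Overall risk P(Y=1) = π·p₁ + (1−π)·p₀ = 0.27×0.56064 + 0.73×0.041363 = 0.18157.
Under exogeneity, PAF = [P(Y=1) − p₀] / P(Y=1).
PAF = (0.18157 − 0.041363) / 0.18157 ≈ 0.7722

PAF ≈ 0.772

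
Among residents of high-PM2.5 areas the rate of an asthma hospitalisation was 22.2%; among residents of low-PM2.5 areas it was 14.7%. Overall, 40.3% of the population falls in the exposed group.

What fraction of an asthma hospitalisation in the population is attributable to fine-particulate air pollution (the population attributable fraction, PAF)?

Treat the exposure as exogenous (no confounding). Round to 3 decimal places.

PAF ≈ 0.171

p₁ = 0.222, p₀ = 0.147.
Overall risk P(Y=1) = π·p₁ + (1−π)·p₀ = 0.403×0.222 + 0.597×0.147 = 0.17722.
Under exogeneity, PAF = [P(Y=1) − p₀] / P(Y=1).
PAF = (0.17722 − 0.147) / 0.17722 ≈ 0.1705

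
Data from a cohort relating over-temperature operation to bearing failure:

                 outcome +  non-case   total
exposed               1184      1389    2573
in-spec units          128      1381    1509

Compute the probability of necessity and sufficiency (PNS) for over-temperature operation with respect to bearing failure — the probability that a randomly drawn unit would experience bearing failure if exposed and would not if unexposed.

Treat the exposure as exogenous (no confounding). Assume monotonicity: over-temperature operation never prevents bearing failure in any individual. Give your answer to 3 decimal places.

p₁ = P(outcome | exposed) = 1184/2573 = 0.46016
p₀ = P(outcome | unexposed) = 128/1509 = 0.084824
Under exogeneity and monotonicity, PNS = p₁ − p₀.
PNS = 0.46016 − 0.084824 = 0.37534

PNS ≈ 0.375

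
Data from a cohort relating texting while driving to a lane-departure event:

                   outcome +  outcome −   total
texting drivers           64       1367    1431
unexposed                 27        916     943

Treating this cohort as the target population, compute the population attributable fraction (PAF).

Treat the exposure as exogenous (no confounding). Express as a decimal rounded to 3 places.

PAF ≈ 0.253

p₁ = P(outcome | exposed) = 64/1431 = 0.044724
p₀ = P(outcome | unexposed) = 27/943 = 0.028632
Exposure prevalence π = 1431/2374 = 0.60278; overall risk P(Y=1) = 0.038332.
Under exogeneity, PAF = [P(Y=1) − p₀]/P(Y=1).
PAF = (0.038332 − 0.028632) / 0.038332 ≈ 0.2531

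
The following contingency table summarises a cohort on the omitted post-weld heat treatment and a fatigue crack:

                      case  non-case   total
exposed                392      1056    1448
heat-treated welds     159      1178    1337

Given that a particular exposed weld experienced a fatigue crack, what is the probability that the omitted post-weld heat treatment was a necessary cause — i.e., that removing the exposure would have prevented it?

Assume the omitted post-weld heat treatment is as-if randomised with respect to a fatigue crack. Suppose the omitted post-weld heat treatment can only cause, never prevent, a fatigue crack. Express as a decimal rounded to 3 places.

PN ≈ 0.561

p₁ = P(outcome | exposed) = 392/1448 = 0.27072
p₀ = P(outcome | unexposed) = 159/1337 = 0.11892
Under exogeneity and monotonicity, PN = (p₁ − p₀) / p₁.
PN = (0.27072 − 0.11892) / 0.27072 = 0.1518 / 0.27072 ≈ 0.5607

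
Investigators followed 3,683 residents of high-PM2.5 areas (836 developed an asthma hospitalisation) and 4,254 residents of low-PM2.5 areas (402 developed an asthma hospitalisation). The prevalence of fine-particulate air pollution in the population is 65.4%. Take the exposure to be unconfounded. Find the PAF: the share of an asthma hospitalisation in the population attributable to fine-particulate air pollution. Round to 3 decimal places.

PAF ≈ 0.478

p₁ = P(outcome | exposed) = 836/3683 = 0.22699
p₀ = P(outcome | unexposed) = 402/4254 = 0.094499
Overall risk P(Y=1) = π·p₁ + (1−π)·p₀ = 0.654×0.22699 + 0.346×0.094499 = 0.18115.
Under exogeneity, PAF = [P(Y=1) − p₀] / P(Y=1).
PAF = (0.18115 − 0.094499) / 0.18115 ≈ 0.4783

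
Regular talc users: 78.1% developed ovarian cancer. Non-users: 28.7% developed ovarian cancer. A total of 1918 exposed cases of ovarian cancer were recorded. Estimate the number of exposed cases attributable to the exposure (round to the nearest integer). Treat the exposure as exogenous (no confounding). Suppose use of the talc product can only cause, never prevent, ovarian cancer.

p₁ = 0.781, p₀ = 0.287.
PN = (p₁ − p₀)/p₁ = (0.781 − 0.287) / 0.781 ≈ 0.63252.
Attributable cases ≈ PN × (exposed cases) = 0.63252 × 1918 ≈ 1213.18.

about 1213 cases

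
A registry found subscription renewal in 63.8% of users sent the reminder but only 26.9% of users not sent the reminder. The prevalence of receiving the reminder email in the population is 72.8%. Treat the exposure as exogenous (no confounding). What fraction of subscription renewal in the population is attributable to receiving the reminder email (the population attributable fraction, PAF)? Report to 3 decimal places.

p₁ = 0.638, p₀ = 0.269.
Overall risk P(Y=1) = π·p₁ + (1−π)·p₀ = 0.728×0.638 + 0.272×0.269 = 0.53763.
Under exogeneity, PAF = [P(Y=1) − p₀] / P(Y=1).
PAF = (0.53763 − 0.269) / 0.53763 ≈ 0.4997

PAF ≈ 0.500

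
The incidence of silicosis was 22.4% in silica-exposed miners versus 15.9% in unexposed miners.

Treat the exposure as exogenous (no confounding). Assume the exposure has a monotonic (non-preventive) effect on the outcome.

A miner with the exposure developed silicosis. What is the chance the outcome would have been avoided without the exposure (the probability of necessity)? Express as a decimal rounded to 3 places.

p₁ = 0.224, p₀ = 0.159.
Under exogeneity and monotonicity, PN = (p₁ − p₀) / p₁.
PN = (0.224 − 0.159) / 0.224 = 0.065 / 0.224 ≈ 0.2902

PN ≈ 0.290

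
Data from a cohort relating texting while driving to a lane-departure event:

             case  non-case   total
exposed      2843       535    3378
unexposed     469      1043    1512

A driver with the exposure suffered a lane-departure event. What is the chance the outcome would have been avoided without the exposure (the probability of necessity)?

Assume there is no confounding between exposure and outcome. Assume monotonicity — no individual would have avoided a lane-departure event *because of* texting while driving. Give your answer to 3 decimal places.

p₁ = P(outcome | exposed) = 2843/3378 = 0.84162
p₀ = P(outcome | unexposed) = 469/1512 = 0.31019
Under exogeneity and monotonicity, PN = (p₁ − p₀)/p₁.
PN = (0.84162 − 0.31019) / 0.84162 ≈ 0.6314

PN ≈ 0.631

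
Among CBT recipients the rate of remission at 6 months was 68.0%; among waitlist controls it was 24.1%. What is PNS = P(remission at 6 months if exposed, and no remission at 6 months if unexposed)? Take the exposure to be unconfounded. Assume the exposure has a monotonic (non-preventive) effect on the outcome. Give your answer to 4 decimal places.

p₁ = 0.68, p₀ = 0.241.
Under exogeneity and monotonicity, PNS = p₁ − p₀.
PNS = 0.68 − 0.241 = 0.439

PNS ≈ 0.4390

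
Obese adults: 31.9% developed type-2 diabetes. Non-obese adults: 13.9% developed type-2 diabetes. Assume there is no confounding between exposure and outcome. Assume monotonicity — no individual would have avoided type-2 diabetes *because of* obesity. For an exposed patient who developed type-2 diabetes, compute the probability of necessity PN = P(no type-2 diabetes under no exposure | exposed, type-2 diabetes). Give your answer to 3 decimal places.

PN ≈ 0.564

p₁ = 0.319, p₀ = 0.139.
Under exogeneity and monotonicity, PN = (p₁ − p₀) / p₁.
PN = (0.319 − 0.139) / 0.319 = 0.18 / 0.319 ≈ 0.5643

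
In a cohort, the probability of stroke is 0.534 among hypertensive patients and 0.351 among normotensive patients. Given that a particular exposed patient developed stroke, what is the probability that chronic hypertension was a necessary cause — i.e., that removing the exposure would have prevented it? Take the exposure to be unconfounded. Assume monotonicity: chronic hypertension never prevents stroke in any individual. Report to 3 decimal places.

PN ≈ 0.343

Let p₁ = 0.534, p₀ = 0.351.
Under exogeneity and monotonicity, PN = (p₁ − p₀) / p₁.
PN = (0.534 − 0.351) / 0.534 = 0.183 / 0.534 ≈ 0.3427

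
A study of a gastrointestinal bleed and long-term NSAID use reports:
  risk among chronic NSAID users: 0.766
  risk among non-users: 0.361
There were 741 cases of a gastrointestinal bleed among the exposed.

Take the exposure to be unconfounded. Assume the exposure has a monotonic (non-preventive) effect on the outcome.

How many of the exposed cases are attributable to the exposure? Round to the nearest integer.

about 392 cases

Let p₁ = 0.766, p₀ = 0.361.
PN = (p₁ − p₀)/p₁ = (0.766 − 0.361) / 0.766 ≈ 0.52872.
Attributable cases ≈ PN × (exposed cases) = 0.52872 × 741 ≈ 391.78.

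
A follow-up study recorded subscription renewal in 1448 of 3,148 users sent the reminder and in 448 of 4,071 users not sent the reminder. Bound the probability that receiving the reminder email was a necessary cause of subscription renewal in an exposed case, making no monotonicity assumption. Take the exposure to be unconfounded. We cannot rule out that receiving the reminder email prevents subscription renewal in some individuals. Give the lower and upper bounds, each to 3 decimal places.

p₁ = P(outcome | exposed) = 1448/3148 = 0.45997
p₀ = P(outcome | unexposed) = 448/4071 = 0.11005
Under exogeneity alone the bounds on PN are max{0,(p₁−p₀)/p₁} ≤ PN ≤ min{1,(1−p₀)/p₁}.
  lower = (p₁ − p₀)/p₁ = 0.34993 / 0.45997 ≈ 0.7608
  upper = min{1, (1 − p₀)/p₁} = 0.88995 / 0.45997 ≈ 1.9348 → capped at 1

0.761 ≤ PN ≤ 1.000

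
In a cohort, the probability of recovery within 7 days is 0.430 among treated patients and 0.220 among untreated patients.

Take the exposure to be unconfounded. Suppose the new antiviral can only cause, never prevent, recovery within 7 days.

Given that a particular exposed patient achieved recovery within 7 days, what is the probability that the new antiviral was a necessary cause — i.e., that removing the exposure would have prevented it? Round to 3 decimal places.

Let p₁ = 0.43, p₀ = 0.22.
Under exogeneity and monotonicity, PN = (p₁ − p₀) / p₁.
PN = (0.43 − 0.22) / 0.43 = 0.21 / 0.43 ≈ 0.4884

PN ≈ 0.488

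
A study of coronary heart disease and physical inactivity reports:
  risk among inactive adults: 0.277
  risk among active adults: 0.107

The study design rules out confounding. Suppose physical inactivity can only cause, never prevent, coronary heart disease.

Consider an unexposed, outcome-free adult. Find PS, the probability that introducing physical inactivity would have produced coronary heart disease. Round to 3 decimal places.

PS ≈ 0.190

Let p₁ = 0.277, p₀ = 0.107.
Under exogeneity and monotonicity, PS = (p₁ − p₀) / (1 − p₀).
PS = (0.277 − 0.107) / (1 − 0.107) = 0.17 / 0.893 ≈ 0.1904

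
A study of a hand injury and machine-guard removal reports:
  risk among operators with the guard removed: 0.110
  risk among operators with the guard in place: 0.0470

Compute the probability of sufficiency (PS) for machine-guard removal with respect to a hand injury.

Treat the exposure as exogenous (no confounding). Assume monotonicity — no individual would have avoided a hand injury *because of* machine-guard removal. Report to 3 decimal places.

Let p₁ = 0.11, p₀ = 0.047.
Under exogeneity and monotonicity, PS = (p₁ − p₀) / (1 − p₀).
PS = (0.11 − 0.047) / (1 − 0.047) = 0.063 / 0.953 ≈ 0.0661

PS ≈ 0.066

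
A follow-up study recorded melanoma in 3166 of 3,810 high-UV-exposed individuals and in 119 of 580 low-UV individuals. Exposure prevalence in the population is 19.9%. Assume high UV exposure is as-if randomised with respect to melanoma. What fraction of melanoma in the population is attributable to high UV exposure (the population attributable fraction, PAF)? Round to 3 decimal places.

PAF ≈ 0.378

p₁ = P(outcome | exposed) = 3166/3810 = 0.83097
p₀ = P(outcome | unexposed) = 119/580 = 0.20517
Overall risk P(Y=1) = π·p₁ + (1−π)·p₀ = 0.199×0.83097 + 0.801×0.20517 = 0.32971.
Under exogeneity, PAF = [P(Y=1) − p₀] / P(Y=1).
PAF = (0.32971 − 0.20517) / 0.32971 ≈ 0.3777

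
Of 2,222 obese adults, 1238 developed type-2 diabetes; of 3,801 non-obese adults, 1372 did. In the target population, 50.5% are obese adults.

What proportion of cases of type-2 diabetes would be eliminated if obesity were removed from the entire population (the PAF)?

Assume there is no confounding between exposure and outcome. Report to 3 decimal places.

PAF ≈ 0.215

p₁ = P(outcome | exposed) = 1238/2222 = 0.55716
p₀ = P(outcome | unexposed) = 1372/3801 = 0.36096
Overall risk P(Y=1) = π·p₁ + (1−π)·p₀ = 0.505×0.55716 + 0.495×0.36096 = 0.46004.
Under exogeneity, PAF = [P(Y=1) − p₀] / P(Y=1).
PAF = (0.46004 − 0.36096) / 0.46004 ≈ 0.2154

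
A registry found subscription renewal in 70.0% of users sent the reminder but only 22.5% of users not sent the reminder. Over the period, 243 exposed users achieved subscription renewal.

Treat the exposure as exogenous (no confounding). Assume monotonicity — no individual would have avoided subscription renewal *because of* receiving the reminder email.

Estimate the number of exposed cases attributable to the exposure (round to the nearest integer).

p₁ = 0.7, p₀ = 0.225.
PN = (p₁ − p₀)/p₁ = (0.7 − 0.225) / 0.7 ≈ 0.67857.
Attributable cases ≈ PN × (exposed cases) = 0.67857 × 243 ≈ 164.89.

about 165 cases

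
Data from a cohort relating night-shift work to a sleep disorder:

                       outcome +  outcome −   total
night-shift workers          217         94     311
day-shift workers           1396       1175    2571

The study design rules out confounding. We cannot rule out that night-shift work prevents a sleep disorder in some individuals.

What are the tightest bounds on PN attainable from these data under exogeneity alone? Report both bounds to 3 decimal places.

p₁ = P(outcome | exposed) = 217/311 = 0.69775
p₀ = P(outcome | unexposed) = 1396/2571 = 0.54298
Under exogeneity alone the bounds on PN are max{0,(p₁−p₀)/p₁} ≤ PN ≤ min{1,(1−p₀)/p₁}.
  lower = (p₁ − p₀)/p₁ = 0.15477 / 0.69775 ≈ 0.2218
  upper = min{1, (1 − p₀)/p₁} = 0.45702 / 0.69775 ≈ 0.6550

0.222 ≤ PN ≤ 0.655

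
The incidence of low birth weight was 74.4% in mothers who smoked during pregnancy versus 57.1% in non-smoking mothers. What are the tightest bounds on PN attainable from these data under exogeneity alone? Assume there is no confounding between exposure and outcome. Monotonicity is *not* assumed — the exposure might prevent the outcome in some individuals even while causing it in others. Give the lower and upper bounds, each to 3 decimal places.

0.233 ≤ PN ≤ 0.577

p₁ = 0.744, p₀ = 0.571.
Under exogeneity alone the bounds on PN are max{0,(p₁−p₀)/p₁} ≤ PN ≤ min{1,(1−p₀)/p₁}.
  lower = (p₁ − p₀)/p₁ = 0.173 / 0.744 ≈ 0.2325
  upper = min{1, (1 − p₀)/p₁} = 0.429 / 0.744 ≈ 0.5766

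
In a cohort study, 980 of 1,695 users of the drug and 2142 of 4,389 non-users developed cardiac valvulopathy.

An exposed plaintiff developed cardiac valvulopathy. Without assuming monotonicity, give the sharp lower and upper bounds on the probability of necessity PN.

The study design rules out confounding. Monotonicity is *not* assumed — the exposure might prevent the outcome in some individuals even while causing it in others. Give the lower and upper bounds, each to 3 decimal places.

0.156 ≤ PN ≤ 0.885

p₁ = P(outcome | exposed) = 980/1695 = 0.57817
p₀ = P(outcome | unexposed) = 2142/4389 = 0.48804
Under exogeneity alone the bounds on PN are max{0,(p₁−p₀)/p₁} ≤ PN ≤ min{1,(1−p₀)/p₁}.
  lower = (p₁ − p₀)/p₁ = 0.090133 / 0.57817 ≈ 0.1559
  upper = min{1, (1 − p₀)/p₁} = 0.51196 / 0.57817 ≈ 0.8855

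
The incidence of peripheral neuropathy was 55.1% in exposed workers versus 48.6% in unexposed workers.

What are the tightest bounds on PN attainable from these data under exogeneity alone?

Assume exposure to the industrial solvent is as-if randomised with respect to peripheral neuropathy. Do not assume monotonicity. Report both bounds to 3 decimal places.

p₁ = 0.551, p₀ = 0.486.
Under exogeneity alone the bounds on PN are max{0,(p₁−p₀)/p₁} ≤ PN ≤ min{1,(1−p₀)/p₁}.
  lower = (p₁ − p₀)/p₁ = 0.065 / 0.551 ≈ 0.1180
  upper = min{1, (1 − p₀)/p₁} = 0.514 / 0.551 ≈ 0.9328

0.118 ≤ PN ≤ 0.933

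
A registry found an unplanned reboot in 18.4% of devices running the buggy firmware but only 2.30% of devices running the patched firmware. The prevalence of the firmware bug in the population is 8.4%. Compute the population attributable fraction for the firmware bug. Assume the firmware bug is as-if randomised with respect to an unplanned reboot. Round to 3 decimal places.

p₁ = 0.184, p₀ = 0.023.
Overall risk P(Y=1) = π·p₁ + (1−π)·p₀ = 0.084×0.184 + 0.916×0.023 = 0.036524.
Under exogeneity, PAF = [P(Y=1) − p₀] / P(Y=1).
PAF = (0.036524 − 0.023) / 0.036524 ≈ 0.3703

PAF ≈ 0.370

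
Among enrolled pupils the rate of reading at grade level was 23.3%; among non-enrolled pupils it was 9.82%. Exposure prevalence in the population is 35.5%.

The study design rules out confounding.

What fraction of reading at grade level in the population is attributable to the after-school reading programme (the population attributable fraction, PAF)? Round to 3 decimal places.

PAF ≈ 0.328

p₁ = 0.233, p₀ = 0.0982.
Overall risk P(Y=1) = π·p₁ + (1−π)·p₀ = 0.355×0.233 + 0.645×0.0982 = 0.14605.
Under exogeneity, PAF = [P(Y=1) − p₀] / P(Y=1).
PAF = (0.14605 − 0.0982) / 0.14605 ≈ 0.3276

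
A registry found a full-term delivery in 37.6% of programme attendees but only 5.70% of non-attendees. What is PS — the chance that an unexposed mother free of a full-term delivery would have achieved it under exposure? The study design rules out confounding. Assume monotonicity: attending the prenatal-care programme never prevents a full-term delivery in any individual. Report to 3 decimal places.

PS ≈ 0.338

p₁ = 0.376, p₀ = 0.057.
Under exogeneity and monotonicity, PS = (p₁ − p₀) / (1 − p₀).
PS = (0.376 − 0.057) / (1 − 0.057) = 0.319 / 0.943 ≈ 0.3383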